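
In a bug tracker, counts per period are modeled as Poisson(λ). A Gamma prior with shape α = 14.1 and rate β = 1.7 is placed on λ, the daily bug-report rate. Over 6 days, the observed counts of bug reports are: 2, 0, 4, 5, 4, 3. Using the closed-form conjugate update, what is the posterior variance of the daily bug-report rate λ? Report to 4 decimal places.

0.5414

With a Gamma(shape α, rate β) prior, the Poisson likelihood is conjugate: the posterior is Gamma(α + ΣXᵢ, β + n).
Sum of counts S = 18 over n = 6 days.
Posterior: Gamma(α+S, β+n) = Gamma(14.1+18, 1.7+6) = Gamma(32.1, 7.7).
Var = α/β² = 32.1/7.7² = 0.5414.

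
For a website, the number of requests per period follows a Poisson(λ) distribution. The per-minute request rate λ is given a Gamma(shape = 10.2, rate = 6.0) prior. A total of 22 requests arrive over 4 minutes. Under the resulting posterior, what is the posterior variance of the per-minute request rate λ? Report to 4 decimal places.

0.3220

With a Gamma(shape α, rate β) prior, the Poisson likelihood is conjugate: the posterior is Gamma(α + ΣXᵢ, β + n).
Posterior: Gamma(α+S, β+n) = Gamma(10.2+22, 6.0+4) = Gamma(32.2, 10.0).
Var = α/β² = 32.2/10.0² = 0.3220.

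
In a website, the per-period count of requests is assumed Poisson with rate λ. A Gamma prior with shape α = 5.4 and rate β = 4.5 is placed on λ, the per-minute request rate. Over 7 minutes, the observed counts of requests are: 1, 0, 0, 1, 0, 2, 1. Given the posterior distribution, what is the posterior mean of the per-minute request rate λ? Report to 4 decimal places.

0.9043

With a Gamma(shape α, rate β) prior, the Poisson likelihood is conjugate: the posterior is Gamma(α + ΣXᵢ, β + n).
Sum of counts S = 5 over n = 7 minutes.
Posterior: Gamma(α+S, β+n) = Gamma(5.4+5, 4.5+7) = Gamma(10.4, 11.5).
Posterior mean = α/β = 10.4/11.5 = 0.9043.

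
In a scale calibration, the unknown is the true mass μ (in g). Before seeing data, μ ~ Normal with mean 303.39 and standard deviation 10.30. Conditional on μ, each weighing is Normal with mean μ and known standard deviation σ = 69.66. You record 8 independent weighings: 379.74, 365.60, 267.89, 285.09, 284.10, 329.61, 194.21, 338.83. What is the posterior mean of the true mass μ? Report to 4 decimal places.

For Normal data with known variance σ², a Normal(μ₀, σ₀²) prior on μ is conjugate. Posterior precision = 1/σ₀² + n/σ²; posterior mean is the precision-weighted average of μ₀ and x̄.
Σxᵢ = 379.74 + 365.60 + 267.89 + 285.09 + 284.10 + 329.61 + 194.21 + 338.83 = 2445.07, so n·x̄ = 2445.07.
σ₀² = 10.30² = 106.09, σ² = 69.66² = 4852.5156; σ² + n·σ₀² = 4852.5156 + 8·106.09 = 5701.2356.
Posterior mean = (μ₀/σ₀² + n·x̄/σ²)/(1/σ₀² + n/σ²) = (σ²·μ₀ + σ₀²·n·x̄)/(σ² + n·σ₀²) = (4852.5156·303.39 + 106.09·2445.07)/5701.2356 = 1731602.184184/5701.2356 = 303.7240.

303.7240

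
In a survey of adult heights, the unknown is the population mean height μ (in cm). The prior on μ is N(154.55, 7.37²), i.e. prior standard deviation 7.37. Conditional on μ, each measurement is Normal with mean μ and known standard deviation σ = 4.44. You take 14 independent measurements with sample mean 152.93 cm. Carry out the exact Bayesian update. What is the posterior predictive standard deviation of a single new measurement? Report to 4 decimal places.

For Normal data with known variance σ², a Normal(μ₀, σ₀²) prior on μ is conjugate. Posterior precision = 1/σ₀² + n/σ²; posterior mean is the precision-weighted average of μ₀ and x̄.
σ₀² = 7.37² = 54.3169, σ² = 4.44² = 19.7136; σ² + n·σ₀² = 19.7136 + 14·54.3169 = 780.1502.
Posterior precision = 1/σ₀² + n/σ² = 1/54.3169 + 14/19.7136 = (σ² + n·σ₀²)/(σ₀²σ²) = 780.1502/(54.3169·19.7136); posterior variance σₙ² = σ₀²σ²/(σ² + n·σ₀²) = 54.3169·19.7136/780.1502 = 1.372533.
Predictive variance for one new observation = σₙ² + σ² = 54.3169·19.7136/780.1502 + 19.7136 = σ²·(σ₀² + 780.1502)/780.1502 = 19.7136·834.4671/780.1502 = 21.086133; SD = √(19.7136·834.4671/780.1502) = 4.5920.

4.5920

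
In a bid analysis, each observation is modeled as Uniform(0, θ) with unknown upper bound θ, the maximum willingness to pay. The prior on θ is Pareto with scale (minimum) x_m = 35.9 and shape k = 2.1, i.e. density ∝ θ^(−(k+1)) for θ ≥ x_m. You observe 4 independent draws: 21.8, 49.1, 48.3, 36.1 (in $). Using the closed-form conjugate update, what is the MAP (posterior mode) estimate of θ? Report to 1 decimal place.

49.1

A Pareto(scale x_m, shape k) prior on the upper bound θ of Uniform(0, θ) is conjugate: posterior is Pareto(max(x_m, max xᵢ), k + n).
Sample maximum = 49.1; prior scale x_m = 35.9 → posterior scale = max = 49.1.
Posterior shape = 2.1 + 4 = 6.1.
The Pareto density is decreasing on [x_m, ∞), so the mode is x_m = 49.1.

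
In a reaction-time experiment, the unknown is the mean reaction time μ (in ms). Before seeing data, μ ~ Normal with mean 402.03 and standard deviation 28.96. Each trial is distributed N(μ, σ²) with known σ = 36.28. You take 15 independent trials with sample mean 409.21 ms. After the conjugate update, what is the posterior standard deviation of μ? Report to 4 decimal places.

8.9128

For Normal data with known variance σ², a Normal(μ₀, σ₀²) prior on μ is conjugate. Posterior precision = 1/σ₀² + n/σ²; posterior mean is the precision-weighted average of μ₀ and x̄.
σ₀² = 28.96² = 838.6816, σ² = 36.28² = 1316.2384; σ² + n·σ₀² = 1316.2384 + 15·838.6816 = 13896.4624.
Posterior precision = 1/σ₀² + n/σ² = 1/838.6816 + 15/1316.2384 = (σ² + n·σ₀²)/(σ₀²σ²) = 13896.4624/(838.6816·1316.2384); posterior variance σₙ² = σ₀²σ²/(σ² + n·σ₀²) = 838.6816·1316.2384/13896.4624 = 79.437838.
Posterior SD = √σₙ² = √(838.6816·1316.2384/13896.4624) = 8.9128.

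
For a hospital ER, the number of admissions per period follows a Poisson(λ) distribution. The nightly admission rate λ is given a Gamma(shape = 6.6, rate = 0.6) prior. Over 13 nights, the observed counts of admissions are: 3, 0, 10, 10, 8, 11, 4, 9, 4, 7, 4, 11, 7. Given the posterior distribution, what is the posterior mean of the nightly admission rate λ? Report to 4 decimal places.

With a Gamma(shape α, rate β) prior, the Poisson likelihood is conjugate: the posterior is Gamma(α + ΣXᵢ, β + n).
Sum of counts S = 88 over n = 13 nights.
Posterior: Gamma(α+S, β+n) = Gamma(6.6+88, 0.6+13) = Gamma(94.6, 13.6).
Posterior mean = α/β = 94.6/13.6 = 6.9559.

6.9559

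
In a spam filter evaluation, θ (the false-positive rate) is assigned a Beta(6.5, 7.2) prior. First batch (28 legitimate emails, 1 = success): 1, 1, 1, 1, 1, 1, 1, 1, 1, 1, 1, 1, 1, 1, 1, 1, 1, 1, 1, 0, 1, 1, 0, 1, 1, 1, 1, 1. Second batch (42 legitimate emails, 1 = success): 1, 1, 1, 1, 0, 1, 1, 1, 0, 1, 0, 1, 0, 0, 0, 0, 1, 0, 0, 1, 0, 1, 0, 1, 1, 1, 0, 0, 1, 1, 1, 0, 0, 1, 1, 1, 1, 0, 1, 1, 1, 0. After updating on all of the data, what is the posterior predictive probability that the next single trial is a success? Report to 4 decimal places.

The Beta prior is conjugate to a Binomial/Bernoulli likelihood; the update adds successes to α and failures to β.
After batch 1: Beta(6.5+26, 7.2+2) = Beta(32.5, 9.2).
After batch 2: Beta(32.5+25, 9.2+17) = Beta(57.5, 26.2).
For a single future Bernoulli trial, P(success | data) = α/(α+β) = 0.6870.

0.6870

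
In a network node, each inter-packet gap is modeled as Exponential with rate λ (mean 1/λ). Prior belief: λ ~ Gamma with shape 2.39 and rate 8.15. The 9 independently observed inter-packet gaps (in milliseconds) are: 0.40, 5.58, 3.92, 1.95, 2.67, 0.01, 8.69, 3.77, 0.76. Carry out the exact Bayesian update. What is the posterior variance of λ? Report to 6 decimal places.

With a Gamma(shape α, rate β) prior on the exponential rate λ, the posterior after n observations with total T = Σxᵢ is Gamma(α+n, β+T).
Sum of observations T = 27.75 milliseconds; n = 9.
Posterior: Gamma(2.39+9, 8.15+27.75) = Gamma(11.39, 35.90).
Var = α/β² = 0.008838.

0.008838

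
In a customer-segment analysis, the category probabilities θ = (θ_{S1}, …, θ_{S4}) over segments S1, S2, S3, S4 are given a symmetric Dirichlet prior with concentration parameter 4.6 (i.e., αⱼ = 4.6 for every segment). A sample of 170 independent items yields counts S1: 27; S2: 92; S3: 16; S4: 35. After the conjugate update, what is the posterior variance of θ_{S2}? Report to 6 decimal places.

The Dirichlet prior is conjugate to the Multinomial likelihood: each posterior αⱼ = prior αⱼ + observed count nⱼ.
Posterior concentration: (31.6, 96.6, 20.6, 39.6), total = 188.4.
Var[θ_j] = α_j(Σα−α_j)/((Σα)²(Σα+1)) = 96.6·91.8/(188.4²·189.4) = 0.001319.

0.001319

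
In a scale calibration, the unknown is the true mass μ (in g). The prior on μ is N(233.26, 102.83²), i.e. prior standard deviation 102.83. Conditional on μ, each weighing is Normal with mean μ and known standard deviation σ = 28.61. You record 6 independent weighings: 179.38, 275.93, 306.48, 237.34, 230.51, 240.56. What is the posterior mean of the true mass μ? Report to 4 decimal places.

244.8834

For Normal data with known variance σ², a Normal(μ₀, σ₀²) prior on μ is conjugate. Posterior precision = 1/σ₀² + n/σ²; posterior mean is the precision-weighted average of μ₀ and x̄.
Σxᵢ = 179.38 + 275.93 + 306.48 + 237.34 + 230.51 + 240.56 = 1470.2, so n·x̄ = 1470.2.
σ₀² = 102.83² = 10574.0089, σ² = 28.61² = 818.5321; σ² + n·σ₀² = 818.5321 + 6·10574.0089 = 64262.5855.
Posterior mean = (μ₀/σ₀² + n·x̄/σ²)/(1/σ₀² + n/σ²) = (σ²·μ₀ + σ₀²·n·x̄)/(σ² + n·σ₀²) = (818.5321·233.26 + 10574.0089·1470.2)/64262.5855 = 15736838.682426/64262.5855 = 244.8834.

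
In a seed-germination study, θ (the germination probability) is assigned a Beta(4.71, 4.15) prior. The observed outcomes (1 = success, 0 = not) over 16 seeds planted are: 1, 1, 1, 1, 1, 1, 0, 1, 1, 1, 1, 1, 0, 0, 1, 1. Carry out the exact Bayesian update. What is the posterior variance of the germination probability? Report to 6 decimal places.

The Beta prior is conjugate to a Binomial/Bernoulli likelihood; the update adds successes to α and failures to β.
Posterior: Beta(α+k, β+n−k) = Beta(4.71+13, 4.15+3) = Beta(17.71, 7.15).
Var = αβ/((α+β)²(α+β+1)) = 17.71·7.15/(24.86²·25.86) = 0.007923.

0.007923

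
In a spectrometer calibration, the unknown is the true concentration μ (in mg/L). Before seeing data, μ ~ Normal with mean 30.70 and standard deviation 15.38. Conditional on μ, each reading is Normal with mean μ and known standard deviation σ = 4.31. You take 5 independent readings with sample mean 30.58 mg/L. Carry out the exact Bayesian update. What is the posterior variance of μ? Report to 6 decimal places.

For Normal data with known variance σ², a Normal(μ₀, σ₀²) prior on μ is conjugate. Posterior precision = 1/σ₀² + n/σ²; posterior mean is the precision-weighted average of μ₀ and x̄.
σ₀² = 15.38² = 236.5444, σ² = 4.31² = 18.5761; σ² + n·σ₀² = 18.5761 + 5·236.5444 = 1201.2981.
Posterior precision = 1/σ₀² + n/σ² = 1/236.5444 + 5/18.5761 = (σ² + n·σ₀²)/(σ₀²σ²) = 1201.2981/(236.5444·18.5761); posterior variance σₙ² = σ₀²σ²/(σ² + n·σ₀²) = 236.5444·18.5761/1201.2981 = 3.657770.

3.657770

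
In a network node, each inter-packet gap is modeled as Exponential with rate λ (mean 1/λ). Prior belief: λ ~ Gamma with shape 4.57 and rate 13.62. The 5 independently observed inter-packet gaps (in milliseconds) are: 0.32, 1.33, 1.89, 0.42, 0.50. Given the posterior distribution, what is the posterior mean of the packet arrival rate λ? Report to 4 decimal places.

0.5293

With a Gamma(shape α, rate β) prior on the exponential rate λ, the posterior after n observations with total T = Σxᵢ is Gamma(α+n, β+T).
Sum of observations T = 4.46 milliseconds; n = 5.
Posterior: Gamma(4.57+5, 13.62+4.46) = Gamma(9.57, 18.08).
Posterior mean of λ = α/β = 9.57/18.08 = 0.5293.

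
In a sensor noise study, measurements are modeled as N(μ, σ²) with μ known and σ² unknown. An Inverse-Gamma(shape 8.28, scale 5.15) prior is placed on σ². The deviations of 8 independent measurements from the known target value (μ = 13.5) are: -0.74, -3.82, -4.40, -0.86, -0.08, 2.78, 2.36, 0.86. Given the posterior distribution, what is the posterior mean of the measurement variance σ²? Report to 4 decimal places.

2.6411

With known mean μ and an Inverse-Gamma(α, β) prior on σ², the Normal likelihood is conjugate: posterior is Inv-Gamma(α + n/2, β + Σ(xᵢ−μ)²/2).
Σ(xᵢ−μ)² = (-0.74)² + (-3.82)² + (-4.40)² + (-0.86)² + (-0.08)² + (2.78)² + (2.36)² + (0.86)² = 49.2836.
Posterior: Inv-Gamma(8.28 + 8/2, 5.15 + 49.2836/2) = Inv-Gamma(12.28, 29.79180).
E[σ²|data] = β/(α−1) = 29.79180/11.28 = 2.6411.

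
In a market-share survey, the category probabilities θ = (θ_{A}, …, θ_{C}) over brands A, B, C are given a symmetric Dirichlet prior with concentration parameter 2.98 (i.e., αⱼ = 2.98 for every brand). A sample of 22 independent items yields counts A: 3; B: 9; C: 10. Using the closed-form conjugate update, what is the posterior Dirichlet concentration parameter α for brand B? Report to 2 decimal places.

The Dirichlet prior is conjugate to the Multinomial likelihood: each posterior αⱼ = prior αⱼ + observed count nⱼ.
Posterior concentration: (5.98, 11.98, 12.98), total = 30.94.
α_{B} = 2.98 + 9 = 11.98.

11.98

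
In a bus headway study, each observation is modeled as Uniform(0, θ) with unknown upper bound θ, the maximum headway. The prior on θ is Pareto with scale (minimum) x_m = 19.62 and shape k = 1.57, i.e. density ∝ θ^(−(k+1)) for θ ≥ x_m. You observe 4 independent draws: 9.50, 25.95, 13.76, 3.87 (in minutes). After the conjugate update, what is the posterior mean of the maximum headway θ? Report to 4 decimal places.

A Pareto(scale x_m, shape k) prior on the upper bound θ of Uniform(0, θ) is conjugate: posterior is Pareto(max(x_m, max xᵢ), k + n).
Sample maximum = 25.95; prior scale x_m = 19.62 → posterior scale = max = 25.95.
Posterior shape = 1.57 + 4 = 5.57.
E[θ|data] = k·x_m/(k−1) = 5.57·25.95/4.57 = 31.6283.

31.6283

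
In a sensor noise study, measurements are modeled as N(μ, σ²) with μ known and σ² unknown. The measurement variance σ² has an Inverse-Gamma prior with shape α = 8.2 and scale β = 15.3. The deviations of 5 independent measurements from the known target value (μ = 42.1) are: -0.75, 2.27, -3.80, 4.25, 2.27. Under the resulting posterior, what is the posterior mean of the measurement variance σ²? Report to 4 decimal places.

3.8129

With known mean μ and an Inverse-Gamma(α, β) prior on σ², the Normal likelihood is conjugate: posterior is Inv-Gamma(α + n/2, β + Σ(xᵢ−μ)²/2).
Σ(xᵢ−μ)² = (-0.75)² + (2.27)² + (-3.80)² + (4.25)² + (2.27)² = 43.3708.
Posterior: Inv-Gamma(8.2 + 5/2, 15.3 + 43.3708/2) = Inv-Gamma(10.70, 36.98540).
E[σ²|data] = β/(α−1) = 36.98540/9.70 = 3.8129.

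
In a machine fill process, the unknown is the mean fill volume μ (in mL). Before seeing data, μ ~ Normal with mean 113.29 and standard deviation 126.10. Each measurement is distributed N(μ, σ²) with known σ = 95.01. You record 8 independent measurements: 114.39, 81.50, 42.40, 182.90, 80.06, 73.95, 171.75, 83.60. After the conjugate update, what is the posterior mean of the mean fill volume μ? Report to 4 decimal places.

104.4463

For Normal data with known variance σ², a Normal(μ₀, σ₀²) prior on μ is conjugate. Posterior precision = 1/σ₀² + n/σ²; posterior mean is the precision-weighted average of μ₀ and x̄.
Σxᵢ = 114.39 + 81.50 + 42.40 + 182.90 + 80.06 + 73.95 + 171.75 + 83.60 = 830.55, so n·x̄ = 830.55.
σ₀² = 126.10² = 15901.21, σ² = 95.01² = 9026.9001; σ² + n·σ₀² = 9026.9001 + 8·15901.21 = 136236.5801.
Posterior mean = (μ₀/σ₀² + n·x̄/σ²)/(1/σ₀² + n/σ²) = (σ²·μ₀ + σ₀²·n·x̄)/(σ² + n·σ₀²) = (9026.9001·113.29 + 15901.21·830.55)/136236.5801 = 14229407.477829/136236.5801 = 104.4463.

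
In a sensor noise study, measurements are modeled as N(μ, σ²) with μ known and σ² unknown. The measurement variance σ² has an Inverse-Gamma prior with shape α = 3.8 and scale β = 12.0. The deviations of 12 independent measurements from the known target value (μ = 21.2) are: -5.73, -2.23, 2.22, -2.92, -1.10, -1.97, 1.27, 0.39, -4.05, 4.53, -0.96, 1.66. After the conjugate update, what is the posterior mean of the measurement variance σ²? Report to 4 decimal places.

6.9726

With known mean μ and an Inverse-Gamma(α, β) prior on σ², the Normal likelihood is conjugate: posterior is Inv-Gamma(α + n/2, β + Σ(xᵢ−μ)²/2).
Σ(xᵢ−μ)² = (-5.73)² + (-2.23)² + (2.22)² + (-2.92)² + (-1.10)² + (-1.97)² + (1.27)² + (0.39)² + (-4.05)² + (4.53)² + (-0.96)² + (1.66)² = 98.7171.
Posterior: Inv-Gamma(3.8 + 12/2, 12.0 + 98.7171/2) = Inv-Gamma(9.80, 61.35855).
E[σ²|data] = β/(α−1) = 61.35855/8.80 = 6.9726.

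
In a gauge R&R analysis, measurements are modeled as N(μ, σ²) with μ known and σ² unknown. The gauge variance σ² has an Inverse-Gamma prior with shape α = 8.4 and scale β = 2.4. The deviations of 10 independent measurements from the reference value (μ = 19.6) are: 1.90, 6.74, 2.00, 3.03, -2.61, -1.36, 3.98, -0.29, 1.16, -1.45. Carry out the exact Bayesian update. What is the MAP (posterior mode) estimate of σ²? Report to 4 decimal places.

3.3004

With known mean μ and an Inverse-Gamma(α, β) prior on σ², the Normal likelihood is conjugate: posterior is Inv-Gamma(α + n/2, β + Σ(xᵢ−μ)²/2).
Σ(xᵢ−μ)² = (1.90)² + (6.74)² + (2.00)² + (3.03)² + (-2.61)² + (-1.36)² + (3.98)² + (-0.29)² + (1.16)² + (-1.45)² = 90.2528.
Posterior: Inv-Gamma(8.4 + 10/2, 2.4 + 90.2528/2) = Inv-Gamma(13.40, 47.52640).
Mode = β/(α+1) = 47.52640/14.40 = 3.3004.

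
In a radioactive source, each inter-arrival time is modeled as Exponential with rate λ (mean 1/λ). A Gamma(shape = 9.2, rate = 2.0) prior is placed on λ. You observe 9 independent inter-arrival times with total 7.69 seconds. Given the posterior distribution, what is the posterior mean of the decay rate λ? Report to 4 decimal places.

With a Gamma(shape α, rate β) prior on the exponential rate λ, the posterior after n observations with total T = Σxᵢ is Gamma(α+n, β+T).
Posterior: Gamma(9.2+9, 2.0+7.69) = Gamma(18.2, 9.69).
Posterior mean of λ = α/β = 18.2/9.69 = 1.8782.

1.8782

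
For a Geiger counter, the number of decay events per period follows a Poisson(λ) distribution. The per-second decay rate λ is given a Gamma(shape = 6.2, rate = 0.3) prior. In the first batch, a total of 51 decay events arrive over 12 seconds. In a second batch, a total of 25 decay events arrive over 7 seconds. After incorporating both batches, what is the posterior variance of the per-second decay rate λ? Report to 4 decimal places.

0.2207

With a Gamma(shape α, rate β) prior, the Poisson likelihood is conjugate: the posterior is Gamma(α + ΣXᵢ, β + n).
After batch 1: Gamma(α+S, β+n) = Gamma(6.2+51, 0.3+12) = Gamma(57.2, 12.3).
After batch 2: Gamma(α+S, β+n) = Gamma(57.2+25, 12.3+7) = Gamma(82.2, 19.3).
Var = α/β² = 82.2/19.3² = 0.2207.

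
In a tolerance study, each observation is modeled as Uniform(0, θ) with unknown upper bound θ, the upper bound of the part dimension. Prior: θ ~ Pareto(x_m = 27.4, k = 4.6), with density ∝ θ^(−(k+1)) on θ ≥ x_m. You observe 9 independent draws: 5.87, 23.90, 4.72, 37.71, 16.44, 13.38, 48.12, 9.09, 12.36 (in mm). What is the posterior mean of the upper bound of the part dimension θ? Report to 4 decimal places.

A Pareto(scale x_m, shape k) prior on the upper bound θ of Uniform(0, θ) is conjugate: posterior is Pareto(max(x_m, max xᵢ), k + n).
Sample maximum = 48.12; prior scale x_m = 27.4 → posterior scale = max = 48.12.
Posterior shape = 4.6 + 9 = 13.6.
E[θ|data] = k·x_m/(k−1) = 13.6·48.12/12.6 = 51.9390.

51.9390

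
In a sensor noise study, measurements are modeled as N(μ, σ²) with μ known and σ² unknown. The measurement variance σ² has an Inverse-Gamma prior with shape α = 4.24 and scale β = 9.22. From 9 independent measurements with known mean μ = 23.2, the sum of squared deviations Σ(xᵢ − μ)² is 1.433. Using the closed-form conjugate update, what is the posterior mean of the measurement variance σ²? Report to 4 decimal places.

1.2838

With known mean μ and an Inverse-Gamma(α, β) prior on σ², the Normal likelihood is conjugate: posterior is Inv-Gamma(α + n/2, β + Σ(xᵢ−μ)²/2).
Posterior: Inv-Gamma(4.24 + 9/2, 9.22 + 1.433/2) = Inv-Gamma(8.74, 9.9365).
E[σ²|data] = β/(α−1) = 9.9365/7.74 = 1.2838.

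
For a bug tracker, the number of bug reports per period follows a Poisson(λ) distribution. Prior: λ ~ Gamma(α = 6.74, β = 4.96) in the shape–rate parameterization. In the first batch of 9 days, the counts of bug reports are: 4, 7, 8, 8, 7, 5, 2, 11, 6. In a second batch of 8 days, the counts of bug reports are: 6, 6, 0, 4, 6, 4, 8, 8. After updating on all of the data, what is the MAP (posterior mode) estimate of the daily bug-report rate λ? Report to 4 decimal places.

4.8151

With a Gamma(shape α, rate β) prior, the Poisson likelihood is conjugate: the posterior is Gamma(α + ΣXᵢ, β + n).
Batch 1: sum of counts S = 58 over n = 9 days.
After batch 1: Gamma(α+S, β+n) = Gamma(6.74+58, 4.96+9) = Gamma(64.74, 13.96).
Batch 2: sum of counts S = 42 over n = 8 days.
After batch 2: Gamma(α+S, β+n) = Gamma(64.74+42, 13.96+8) = Gamma(106.74, 21.96).
Mode of Gamma(α,β) for α≥1 is (α−1)/β = 105.74/21.96 = 4.8151.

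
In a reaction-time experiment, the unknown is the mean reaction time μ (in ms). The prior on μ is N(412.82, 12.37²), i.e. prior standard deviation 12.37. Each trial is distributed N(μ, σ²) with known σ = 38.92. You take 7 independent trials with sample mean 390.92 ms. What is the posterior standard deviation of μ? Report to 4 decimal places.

9.4676

For Normal data with known variance σ², a Normal(μ₀, σ₀²) prior on μ is conjugate. Posterior precision = 1/σ₀² + n/σ²; posterior mean is the precision-weighted average of μ₀ and x̄.
σ₀² = 12.37² = 153.0169, σ² = 38.92² = 1514.7664; σ² + n·σ₀² = 1514.7664 + 7·153.0169 = 2585.8847.
Posterior precision = 1/σ₀² + n/σ² = 1/153.0169 + 7/1514.7664 = (σ² + n·σ₀²)/(σ₀²σ²) = 2585.8847/(153.0169·1514.7664); posterior variance σₙ² = σ₀²σ²/(σ² + n·σ₀²) = 153.0169·1514.7664/2585.8847 = 89.634646.
Posterior SD = √σₙ² = √(153.0169·1514.7664/2585.8847) = 9.4676.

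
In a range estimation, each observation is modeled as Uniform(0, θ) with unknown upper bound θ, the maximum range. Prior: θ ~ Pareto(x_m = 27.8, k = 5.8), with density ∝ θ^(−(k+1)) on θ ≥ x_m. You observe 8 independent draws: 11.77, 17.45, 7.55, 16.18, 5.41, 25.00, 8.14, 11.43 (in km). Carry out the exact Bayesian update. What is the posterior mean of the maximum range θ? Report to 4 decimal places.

A Pareto(scale x_m, shape k) prior on the upper bound θ of Uniform(0, θ) is conjugate: posterior is Pareto(max(x_m, max xᵢ), k + n).
Sample maximum = 25.00; prior scale x_m = 27.8 → posterior scale = max = 27.80.
Posterior shape = 5.8 + 8 = 13.8.
E[θ|data] = k·x_m/(k−1) = 13.8·27.80/12.8 = 29.9719.

29.9719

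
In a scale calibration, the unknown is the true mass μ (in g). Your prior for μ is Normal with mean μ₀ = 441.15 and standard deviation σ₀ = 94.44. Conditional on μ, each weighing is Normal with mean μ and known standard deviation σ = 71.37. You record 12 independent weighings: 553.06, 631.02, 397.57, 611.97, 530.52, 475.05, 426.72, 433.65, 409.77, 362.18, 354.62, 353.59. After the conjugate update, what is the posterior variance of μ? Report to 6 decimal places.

For Normal data with known variance σ², a Normal(μ₀, σ₀²) prior on μ is conjugate. Posterior precision = 1/σ₀² + n/σ²; posterior mean is the precision-weighted average of μ₀ and x̄.
σ₀² = 94.44² = 8918.9136, σ² = 71.37² = 5093.6769; σ² + n·σ₀² = 5093.6769 + 12·8918.9136 = 112120.6401.
Posterior precision = 1/σ₀² + n/σ² = 1/8918.9136 + 12/5093.6769 = (σ² + n·σ₀²)/(σ₀²σ²) = 112120.6401/(8918.9136·5093.6769); posterior variance σₙ² = σ₀²σ²/(σ² + n·σ₀²) = 8918.9136·5093.6769/112120.6401 = 405.189126.

405.189126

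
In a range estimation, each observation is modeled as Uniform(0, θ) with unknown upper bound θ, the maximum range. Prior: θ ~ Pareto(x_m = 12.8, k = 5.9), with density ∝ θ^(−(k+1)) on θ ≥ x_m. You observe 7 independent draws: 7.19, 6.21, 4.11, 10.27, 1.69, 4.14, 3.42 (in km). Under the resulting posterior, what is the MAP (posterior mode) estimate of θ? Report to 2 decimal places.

A Pareto(scale x_m, shape k) prior on the upper bound θ of Uniform(0, θ) is conjugate: posterior is Pareto(max(x_m, max xᵢ), k + n).
Sample maximum = 10.27; prior scale x_m = 12.8 → posterior scale = max = 12.80.
Posterior shape = 5.9 + 7 = 12.9.
The Pareto density is decreasing on [x_m, ∞), so the mode is x_m = 12.80.

12.80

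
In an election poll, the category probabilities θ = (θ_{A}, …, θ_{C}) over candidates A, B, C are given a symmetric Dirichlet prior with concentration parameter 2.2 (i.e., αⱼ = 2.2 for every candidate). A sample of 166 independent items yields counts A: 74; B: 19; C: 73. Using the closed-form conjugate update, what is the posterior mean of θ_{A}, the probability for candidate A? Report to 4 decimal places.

0.4415

The Dirichlet prior is conjugate to the Multinomial likelihood: each posterior αⱼ = prior αⱼ + observed count nⱼ.
Posterior concentration: (76.2, 21.2, 75.2), total = 172.6.
E[θ_{A}|data] = α_{A}/Σα = 76.2/172.6 = 0.4415.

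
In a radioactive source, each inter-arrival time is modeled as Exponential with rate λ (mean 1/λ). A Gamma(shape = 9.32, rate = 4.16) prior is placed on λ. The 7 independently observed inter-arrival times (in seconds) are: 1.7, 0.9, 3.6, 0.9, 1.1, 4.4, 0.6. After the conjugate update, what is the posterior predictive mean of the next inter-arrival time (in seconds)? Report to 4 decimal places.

1.1332

With a Gamma(shape α, rate β) prior on the exponential rate λ, the posterior after n observations with total T = Σxᵢ is Gamma(α+n, β+T).
Sum of observations T = 13.2 seconds; n = 7.
Posterior: Gamma(9.32+7, 4.16+13.2) = Gamma(16.32, 17.36).
The predictive distribution for the next observation is Lomax; its mean is β/(α−1) = 17.36/15.32 = 1.1332.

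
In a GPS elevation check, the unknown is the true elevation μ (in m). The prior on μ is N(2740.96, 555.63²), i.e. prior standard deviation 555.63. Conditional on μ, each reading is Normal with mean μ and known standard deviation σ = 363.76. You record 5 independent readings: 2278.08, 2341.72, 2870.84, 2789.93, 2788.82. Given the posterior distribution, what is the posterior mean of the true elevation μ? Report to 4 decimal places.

For Normal data with known variance σ², a Normal(μ₀, σ₀²) prior on μ is conjugate. Posterior precision = 1/σ₀² + n/σ²; posterior mean is the precision-weighted average of μ₀ and x̄.
Σxᵢ = 2278.08 + 2341.72 + 2870.84 + 2789.93 + 2788.82 = 13069.39, so n·x̄ = 13069.39.
σ₀² = 555.63² = 308724.6969, σ² = 363.76² = 132321.3376; σ² + n·σ₀² = 132321.3376 + 5·308724.6969 = 1675944.8221.
Posterior mean = (μ₀/σ₀² + n·x̄/σ²)/(1/σ₀² + n/σ²) = (σ²·μ₀ + σ₀²·n·x̄)/(σ² + n·σ₀²) = (132321.3376·2740.96 + 308724.6969·13069.39)/1675944.8221 = 4397530959.925987/1675944.8221 = 2623.9115.

2623.9115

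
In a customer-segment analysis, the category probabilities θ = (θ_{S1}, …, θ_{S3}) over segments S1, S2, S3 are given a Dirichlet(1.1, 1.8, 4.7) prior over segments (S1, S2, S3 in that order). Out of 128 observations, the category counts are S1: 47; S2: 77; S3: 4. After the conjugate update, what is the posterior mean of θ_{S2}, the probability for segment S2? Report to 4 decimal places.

0.5811

The Dirichlet prior is conjugate to the Multinomial likelihood: each posterior αⱼ = prior αⱼ + observed count nⱼ.
Posterior concentration: (48.1, 78.8, 8.7), total = 135.6.
E[θ_{S2}|data] = α_{S2}/Σα = 78.8/135.6 = 0.5811.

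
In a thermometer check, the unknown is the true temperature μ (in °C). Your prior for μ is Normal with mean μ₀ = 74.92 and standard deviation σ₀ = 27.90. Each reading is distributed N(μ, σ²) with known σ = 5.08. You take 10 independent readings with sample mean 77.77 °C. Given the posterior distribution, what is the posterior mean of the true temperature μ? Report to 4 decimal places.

For Normal data with known variance σ², a Normal(μ₀, σ₀²) prior on μ is conjugate. Posterior precision = 1/σ₀² + n/σ²; posterior mean is the precision-weighted average of μ₀ and x̄.
n·x̄ = 10·77.77 = 777.7.
σ₀² = 27.90² = 778.41, σ² = 5.08² = 25.8064; σ² + n·σ₀² = 25.8064 + 10·778.41 = 7809.9064.
Posterior mean = (μ₀/σ₀² + n·x̄/σ²)/(1/σ₀² + n/σ²) = (σ²·μ₀ + σ₀²·n·x̄)/(σ² + n·σ₀²) = (25.8064·74.92 + 778.41·777.7)/7809.9064 = 607302.872488/7809.9064 = 77.7606.

77.7606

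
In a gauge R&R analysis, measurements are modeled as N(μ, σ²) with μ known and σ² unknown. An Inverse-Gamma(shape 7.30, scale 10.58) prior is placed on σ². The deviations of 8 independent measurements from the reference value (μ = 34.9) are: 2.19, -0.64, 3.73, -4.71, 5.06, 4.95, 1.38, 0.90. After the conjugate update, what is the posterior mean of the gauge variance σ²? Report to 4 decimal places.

5.5963

With known mean μ and an Inverse-Gamma(α, β) prior on σ², the Normal likelihood is conjugate: posterior is Inv-Gamma(α + n/2, β + Σ(xᵢ−μ)²/2).
Σ(xᵢ−μ)² = (2.19)² + (-0.64)² + (3.73)² + (-4.71)² + (5.06)² + (4.95)² + (1.38)² + (0.90)² = 94.1232.
Posterior: Inv-Gamma(7.30 + 8/2, 10.58 + 94.1232/2) = Inv-Gamma(11.30, 57.64160).
E[σ²|data] = β/(α−1) = 57.64160/10.30 = 5.5963.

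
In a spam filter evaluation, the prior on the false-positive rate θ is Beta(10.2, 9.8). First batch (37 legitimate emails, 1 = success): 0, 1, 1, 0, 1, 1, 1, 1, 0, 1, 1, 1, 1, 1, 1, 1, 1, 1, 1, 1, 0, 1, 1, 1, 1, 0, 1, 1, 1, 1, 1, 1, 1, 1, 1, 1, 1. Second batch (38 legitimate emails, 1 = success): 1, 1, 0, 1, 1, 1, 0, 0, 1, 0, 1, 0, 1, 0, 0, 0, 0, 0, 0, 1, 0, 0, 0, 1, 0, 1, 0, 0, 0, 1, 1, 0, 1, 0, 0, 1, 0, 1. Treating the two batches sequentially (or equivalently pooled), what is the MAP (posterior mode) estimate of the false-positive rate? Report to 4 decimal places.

The Beta prior is conjugate to a Binomial/Bernoulli likelihood; the update adds successes to α and failures to β.
After batch 1: Beta(10.2+32, 9.8+5) = Beta(42.2, 14.8).
After batch 2: Beta(42.2+16, 14.8+22) = Beta(58.2, 36.8).
Mode of Beta(a,b) for a,b>1 is (a−1)/(a+b−2) = 57.2/93.0 = 0.6151.

0.6151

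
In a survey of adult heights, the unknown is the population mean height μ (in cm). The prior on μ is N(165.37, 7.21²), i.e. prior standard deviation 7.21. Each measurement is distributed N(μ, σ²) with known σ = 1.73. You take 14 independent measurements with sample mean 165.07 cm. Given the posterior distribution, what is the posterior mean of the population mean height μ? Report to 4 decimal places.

For Normal data with known variance σ², a Normal(μ₀, σ₀²) prior on μ is conjugate. Posterior precision = 1/σ₀² + n/σ²; posterior mean is the precision-weighted average of μ₀ and x̄.
n·x̄ = 14·165.07 = 2310.98.
σ₀² = 7.21² = 51.9841, σ² = 1.73² = 2.9929; σ² + n·σ₀² = 2.9929 + 14·51.9841 = 730.7703.
Posterior mean = (μ₀/σ₀² + n·x̄/σ²)/(1/σ₀² + n/σ²) = (σ²·μ₀ + σ₀²·n·x̄)/(σ² + n·σ₀²) = (2.9929·165.37 + 51.9841·2310.98)/730.7703 = 120629.151291/730.7703 = 165.0712.

165.0712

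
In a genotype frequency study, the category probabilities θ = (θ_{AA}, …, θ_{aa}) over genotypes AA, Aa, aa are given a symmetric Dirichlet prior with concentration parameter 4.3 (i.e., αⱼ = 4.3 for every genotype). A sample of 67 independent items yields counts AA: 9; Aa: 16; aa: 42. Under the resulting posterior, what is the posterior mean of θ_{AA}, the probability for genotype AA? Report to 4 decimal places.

0.1665

The Dirichlet prior is conjugate to the Multinomial likelihood: each posterior αⱼ = prior αⱼ + observed count nⱼ.
Posterior concentration: (13.3, 20.3, 46.3), total = 79.9.
E[θ_{AA}|data] = α_{AA}/Σα = 13.3/79.9 = 0.1665.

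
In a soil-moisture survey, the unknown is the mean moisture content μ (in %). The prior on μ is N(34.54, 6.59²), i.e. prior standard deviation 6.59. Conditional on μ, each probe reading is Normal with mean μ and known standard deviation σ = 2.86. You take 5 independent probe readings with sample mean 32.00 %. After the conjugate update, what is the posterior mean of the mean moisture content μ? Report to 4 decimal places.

32.0922

For Normal data with known variance σ², a Normal(μ₀, σ₀²) prior on μ is conjugate. Posterior precision = 1/σ₀² + n/σ²; posterior mean is the precision-weighted average of μ₀ and x̄.
n·x̄ = 5·32.00 = 160.
σ₀² = 6.59² = 43.4281, σ² = 2.86² = 8.1796; σ² + n·σ₀² = 8.1796 + 5·43.4281 = 225.3201.
Posterior mean = (μ₀/σ₀² + n·x̄/σ²)/(1/σ₀² + n/σ²) = (σ²·μ₀ + σ₀²·n·x̄)/(σ² + n·σ₀²) = (8.1796·34.54 + 43.4281·160)/225.3201 = 7231.019384/225.3201 = 32.0922.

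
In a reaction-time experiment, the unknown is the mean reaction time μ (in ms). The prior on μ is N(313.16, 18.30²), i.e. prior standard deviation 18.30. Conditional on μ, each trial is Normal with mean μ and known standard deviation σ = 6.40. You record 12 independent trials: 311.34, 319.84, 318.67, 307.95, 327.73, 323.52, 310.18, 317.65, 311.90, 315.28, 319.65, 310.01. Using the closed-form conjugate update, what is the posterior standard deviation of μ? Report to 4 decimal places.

1.8382

For Normal data with known variance σ², a Normal(μ₀, σ₀²) prior on μ is conjugate. Posterior precision = 1/σ₀² + n/σ²; posterior mean is the precision-weighted average of μ₀ and x̄.
σ₀² = 18.30² = 334.89, σ² = 6.40² = 40.96; σ² + n·σ₀² = 40.96 + 12·334.89 = 4059.64.
Posterior precision = 1/σ₀² + n/σ² = 1/334.89 + 12/40.96 = (σ² + n·σ₀²)/(σ₀²σ²) = 4059.64/(334.89·40.96); posterior variance σₙ² = σ₀²σ²/(σ² + n·σ₀²) = 334.89·40.96/4059.64 = 3.378894.
Posterior SD = √σₙ² = √(334.89·40.96/4059.64) = 1.8382.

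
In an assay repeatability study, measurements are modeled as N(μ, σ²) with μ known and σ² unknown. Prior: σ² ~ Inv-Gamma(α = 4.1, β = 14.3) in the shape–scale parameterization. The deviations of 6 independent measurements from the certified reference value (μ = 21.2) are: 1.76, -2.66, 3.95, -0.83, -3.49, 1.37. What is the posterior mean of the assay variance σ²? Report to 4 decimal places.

With known mean μ and an Inverse-Gamma(α, β) prior on σ², the Normal likelihood is conjugate: posterior is Inv-Gamma(α + n/2, β + Σ(xᵢ−μ)²/2).
Σ(xᵢ−μ)² = (1.76)² + (-2.66)² + (3.95)² + (-0.83)² + (-3.49)² + (1.37)² = 40.5216.
Posterior: Inv-Gamma(4.1 + 6/2, 14.3 + 40.5216/2) = Inv-Gamma(7.10, 34.56080).
E[σ²|data] = β/(α−1) = 34.56080/6.10 = 5.6657.

5.6657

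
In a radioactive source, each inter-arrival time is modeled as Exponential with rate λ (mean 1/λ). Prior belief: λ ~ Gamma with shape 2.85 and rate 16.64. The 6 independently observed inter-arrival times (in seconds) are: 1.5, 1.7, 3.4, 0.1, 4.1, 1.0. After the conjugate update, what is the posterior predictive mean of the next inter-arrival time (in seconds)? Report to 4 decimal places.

3.6229

With a Gamma(shape α, rate β) prior on the exponential rate λ, the posterior after n observations with total T = Σxᵢ is Gamma(α+n, β+T).
Sum of observations T = 11.8 seconds; n = 6.
Posterior: Gamma(2.85+6, 16.64+11.8) = Gamma(8.85, 28.44).
The predictive distribution for the next observation is Lomax; its mean is β/(α−1) = 28.44/7.85 = 3.6229.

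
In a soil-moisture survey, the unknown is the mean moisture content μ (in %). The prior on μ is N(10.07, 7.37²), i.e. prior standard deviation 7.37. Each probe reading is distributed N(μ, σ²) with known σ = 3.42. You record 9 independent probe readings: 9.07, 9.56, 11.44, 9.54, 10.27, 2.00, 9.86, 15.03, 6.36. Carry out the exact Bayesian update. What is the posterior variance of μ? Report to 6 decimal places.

For Normal data with known variance σ², a Normal(μ₀, σ₀²) prior on μ is conjugate. Posterior precision = 1/σ₀² + n/σ²; posterior mean is the precision-weighted average of μ₀ and x̄.
σ₀² = 7.37² = 54.3169, σ² = 3.42² = 11.6964; σ² + n·σ₀² = 11.6964 + 9·54.3169 = 500.5485.
Posterior precision = 1/σ₀² + n/σ² = 1/54.3169 + 9/11.6964 = (σ² + n·σ₀²)/(σ₀²σ²) = 500.5485/(54.3169·11.6964); posterior variance σₙ² = σ₀²σ²/(σ² + n·σ₀²) = 54.3169·11.6964/500.5485 = 1.269232.

1.269232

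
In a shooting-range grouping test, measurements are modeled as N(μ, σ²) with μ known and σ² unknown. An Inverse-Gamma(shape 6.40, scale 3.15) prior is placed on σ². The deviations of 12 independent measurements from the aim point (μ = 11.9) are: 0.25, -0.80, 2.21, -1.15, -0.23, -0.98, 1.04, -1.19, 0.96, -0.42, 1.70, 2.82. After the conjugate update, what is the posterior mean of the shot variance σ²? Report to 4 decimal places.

1.2570

With known mean μ and an Inverse-Gamma(α, β) prior on σ², the Normal likelihood is conjugate: posterior is Inv-Gamma(α + n/2, β + Σ(xᵢ−μ)²/2).
Σ(xᵢ−μ)² = (0.25)² + (-0.80)² + (2.21)² + (-1.15)² + (-0.23)² + (-0.98)² + (1.04)² + (-1.19)² + (0.96)² + (-0.42)² + (1.70)² + (2.82)² = 22.3605.
Posterior: Inv-Gamma(6.40 + 12/2, 3.15 + 22.3605/2) = Inv-Gamma(12.40, 14.33025).
E[σ²|data] = β/(α−1) = 14.33025/11.40 = 1.2570.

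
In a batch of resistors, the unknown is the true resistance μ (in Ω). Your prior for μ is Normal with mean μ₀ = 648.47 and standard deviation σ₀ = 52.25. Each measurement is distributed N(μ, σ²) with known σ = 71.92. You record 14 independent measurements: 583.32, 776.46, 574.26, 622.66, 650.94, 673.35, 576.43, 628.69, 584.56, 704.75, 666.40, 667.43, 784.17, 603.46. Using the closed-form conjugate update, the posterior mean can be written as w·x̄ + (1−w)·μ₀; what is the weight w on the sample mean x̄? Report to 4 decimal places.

0.8808

For Normal data with known variance σ², a Normal(μ₀, σ₀²) prior on μ is conjugate. Posterior precision = 1/σ₀² + n/σ²; posterior mean is the precision-weighted average of μ₀ and x̄.
σ₀² = 52.25² = 2730.0625, σ² = 71.92² = 5172.4864. Prior precision 1/σ₀² = 1/2730.0625; data precision n/σ² = 14/5172.4864.
w = (n/σ²)/(1/σ₀² + n/σ²) = n·σ₀²/(σ² + n·σ₀²) = 14·2730.0625/(5172.4864 + 14·2730.0625) = 38220.875/43393.3614 = 0.8808.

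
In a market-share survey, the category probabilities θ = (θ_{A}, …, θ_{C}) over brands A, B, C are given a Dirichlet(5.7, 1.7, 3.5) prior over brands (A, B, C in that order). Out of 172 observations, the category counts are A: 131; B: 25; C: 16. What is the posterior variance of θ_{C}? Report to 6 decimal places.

0.000518

The Dirichlet prior is conjugate to the Multinomial likelihood: each posterior αⱼ = prior αⱼ + observed count nⱼ.
Posterior concentration: (136.7, 26.7, 19.5), total = 182.9.
Var[θ_j] = α_j(Σα−α_j)/((Σα)²(Σα+1)) = 19.5·163.4/(182.9²·183.9) = 0.000518.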